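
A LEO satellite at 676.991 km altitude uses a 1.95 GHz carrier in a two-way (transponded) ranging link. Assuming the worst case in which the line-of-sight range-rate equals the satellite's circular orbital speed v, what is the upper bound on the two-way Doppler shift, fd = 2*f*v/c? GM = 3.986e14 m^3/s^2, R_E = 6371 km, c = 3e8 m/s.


r = 7.047991e+06 m
v = sqrt(mu/r) = 7520.3140 m/s (worst-case radial velocity)
f = 1.95 GHz = 1.95e+09 Hz
fd = 2*f*v/c = 2*1.95e+09*7520.3140/3.0e+08
fd = 97764.0826 Hz

97764.0826 Hz


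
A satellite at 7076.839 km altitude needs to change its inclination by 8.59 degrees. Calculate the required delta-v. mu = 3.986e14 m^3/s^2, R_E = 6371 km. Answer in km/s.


r = 13447.8390 km = 1.3447839e+07 m
V = sqrt(mu/r) = 5444.3044 m/s
di = 8.59 deg = 0.1499238 rad
dV = 2*V*sin(di/2) = 2*5444.3044*sin(0.07496189)
dV = 815.4665 m/s = 0.8154665 km/s

0.8155 km/s


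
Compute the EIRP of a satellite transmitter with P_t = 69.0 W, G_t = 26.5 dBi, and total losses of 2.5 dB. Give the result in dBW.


Pt = 69.0 W = 18.3885 dBW
EIRP = Pt_dBW + Gt - losses = 18.3885 + 26.5 - 2.5 = 42.3885 dBW

42.3885 dBW


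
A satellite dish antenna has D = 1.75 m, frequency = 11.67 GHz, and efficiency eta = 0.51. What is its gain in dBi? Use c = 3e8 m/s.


lambda = c/f = 3e8 / 1.167e+10 = 0.02570694 m
G = eta*(pi*D/lambda)^2 = 0.51*(pi*1.75/0.02570694)^2
G = 23326.2659 (linear)
G = 10*log10(23326.2659) = 43.6785 dBi

43.6785 dBi


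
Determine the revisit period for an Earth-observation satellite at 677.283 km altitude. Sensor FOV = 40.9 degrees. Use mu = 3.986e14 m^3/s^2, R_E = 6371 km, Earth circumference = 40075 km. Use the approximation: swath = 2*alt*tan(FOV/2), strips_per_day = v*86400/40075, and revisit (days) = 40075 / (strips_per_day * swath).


swath = 2*677.283*tan(0.3569198) = 505.1046 km
v = sqrt(mu/r) = 7520.1583 m/s = 7.5202 km/s
strips/day = v*86400/40075 = 7.5202*86400/40075 = 16.2131
coverage/day = strips * swath = 16.2131 * 505.1046 = 8189.3325 km
revisit = 40075 / 8189.3325 = 4.8936 days

4.8936 days


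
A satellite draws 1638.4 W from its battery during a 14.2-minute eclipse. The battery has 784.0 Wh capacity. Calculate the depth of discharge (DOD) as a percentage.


E_used = P * t / 60 = 1638.4 * 14.2 / 60 = 387.7547 Wh
DOD = E_used / E_total * 100 = 387.7547 / 784.0 * 100
DOD = 49.4585 %

49.4585 %


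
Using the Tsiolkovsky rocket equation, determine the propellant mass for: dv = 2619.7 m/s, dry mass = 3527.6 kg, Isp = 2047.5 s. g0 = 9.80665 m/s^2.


ve = Isp * g0 = 2047.5 * 9.80665 = 20079.115875 m/s
mass ratio = exp(dv/ve) = exp(2619.7/20079.115875) = 1.13936250
m_prop = m_dry * (mr - 1) = 3527.6 * (1.13936250 - 1)
m_prop = 491.6151 kg

491.6151 kg


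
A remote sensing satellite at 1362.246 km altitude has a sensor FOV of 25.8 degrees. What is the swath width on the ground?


FOV = 25.8 deg = 0.4502949 rad
swath = 2 * alt * tan(FOV/2) = 2 * 1362.246 * tan(0.2251475)
swath = 2 * 1362.246 * 0.2290306
swath = 623.9920 km

623.9920 km


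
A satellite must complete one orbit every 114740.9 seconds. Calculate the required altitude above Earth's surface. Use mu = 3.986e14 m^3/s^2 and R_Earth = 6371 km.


T = 114740.9 s
r = (mu*T^2/(4*pi^2))^(1/3) = (3.986e14 * 114740.9^2 / (4*pi^2))^(1/3)
r = 5.103538e+07 m = 51035.3801 km
alt = r - R_E = 51035.3801 - 6371 = 44664.3801 km

44664.3801 km


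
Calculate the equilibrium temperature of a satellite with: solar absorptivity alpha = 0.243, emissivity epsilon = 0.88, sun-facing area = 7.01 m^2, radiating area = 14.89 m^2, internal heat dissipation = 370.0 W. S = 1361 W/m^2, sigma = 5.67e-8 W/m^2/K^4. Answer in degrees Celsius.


Numerator = alpha*S*A_sun + Q_int = 0.243*1361*7.01 + 370.0 = 2688.3682 W
Denominator = eps*sigma*A_rad = 0.88*5.67e-8*14.89 = 7.4295144e-07 W/K^4
T^4 = 3.6184979e+09 K^4
T = 245.2630 K = -27.8870 C

-27.8870 degrees Celsius


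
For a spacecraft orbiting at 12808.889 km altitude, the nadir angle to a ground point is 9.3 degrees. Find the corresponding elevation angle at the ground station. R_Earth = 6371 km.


r = R_E + alt = 19179.8890 km
Law of sines in the satellite / Earth-center / ground-point triangle:
  sin(nadir)/R_E = sin(90 + el)/r  =>  cos(el) = (r/R_E)*sin(nadir)
cos(el) = (19179.8890 / 6371.0000) * sin(9.3 deg) = 0.4865081
el = arccos(0.4865081) = 60.8887 deg
(Earth-central angle = 90 - nadir - el = 19.8113 deg)

60.8887 degrees


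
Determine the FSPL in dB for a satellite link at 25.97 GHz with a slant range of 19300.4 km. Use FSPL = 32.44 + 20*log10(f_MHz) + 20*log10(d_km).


f = 25.97 GHz = 25970.0000 MHz
d = 19300.4 km
FSPL = 32.44 + 20*log10(25970.0000) + 20*log10(19300.4)
FSPL = 32.44 + 88.2894 + 85.7113
FSPL = 206.4408 dB

206.4408 dB


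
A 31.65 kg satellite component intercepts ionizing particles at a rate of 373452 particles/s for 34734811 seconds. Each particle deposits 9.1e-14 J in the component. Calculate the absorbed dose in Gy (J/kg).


Total energy deposited = rate * time * E_per
  = 373452 * 34734811 * 9.1e-14 = 1.1804 J
Dose = E_total / mass = 1.1804 / 31.65
Dose = 0.03729644 Gy

0.0373 Gy


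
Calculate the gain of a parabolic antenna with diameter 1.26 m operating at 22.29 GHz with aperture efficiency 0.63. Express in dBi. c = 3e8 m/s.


lambda = c/f = 3e8 / 2.229e+10 = 0.01345895 m
G = eta*(pi*D/lambda)^2 = 0.63*(pi*1.26/0.01345895)^2
G = 54495.2956 (linear)
G = 10*log10(54495.2956) = 47.3636 dBi

47.3636 dBi


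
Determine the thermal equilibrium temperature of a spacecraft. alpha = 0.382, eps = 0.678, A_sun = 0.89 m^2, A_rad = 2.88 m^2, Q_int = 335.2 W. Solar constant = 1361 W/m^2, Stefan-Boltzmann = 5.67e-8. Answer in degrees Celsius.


Numerator = alpha*S*A_sun + Q_int = 0.382*1361*0.89 + 335.2 = 797.9128 W
Denominator = eps*sigma*A_rad = 0.678*5.67e-8*2.88 = 1.1071469e-07 W/K^4
T^4 = 7.206928e+09 K^4
T = 291.3651 K = 18.2151 C

18.2151 degrees Celsius


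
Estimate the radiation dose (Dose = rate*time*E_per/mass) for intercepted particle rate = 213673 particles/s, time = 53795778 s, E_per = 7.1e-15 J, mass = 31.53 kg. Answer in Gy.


Total energy deposited = rate * time * E_per
  = 213673 * 53795778 * 7.1e-15 = 0.08161241 J
Dose = E_total / mass = 0.08161241 / 31.53
Dose = 0.002588405 Gy

0.0026 Gy


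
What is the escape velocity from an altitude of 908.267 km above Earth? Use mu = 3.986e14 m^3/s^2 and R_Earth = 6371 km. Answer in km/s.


r = 6371.0 + 908.267 = 7279.2670 km = 7.279267e+06 m
v_esc = sqrt(2*mu/r) = sqrt(2*3.986e14 / 7.279267e+06)
v_esc = 10465.0142 m/s = 10.4650 km/s

10.4650 km/s


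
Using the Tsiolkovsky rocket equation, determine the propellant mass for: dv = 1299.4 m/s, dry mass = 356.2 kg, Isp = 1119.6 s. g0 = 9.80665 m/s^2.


ve = Isp * g0 = 1119.6 * 9.80665 = 10979.525340 m/s
mass ratio = exp(dv/ve) = exp(1299.4/10979.525340) = 1.12563527
m_prop = m_dry * (mr - 1) = 356.2 * (1.12563527 - 1)
m_prop = 44.7513 kg

44.7513 kg


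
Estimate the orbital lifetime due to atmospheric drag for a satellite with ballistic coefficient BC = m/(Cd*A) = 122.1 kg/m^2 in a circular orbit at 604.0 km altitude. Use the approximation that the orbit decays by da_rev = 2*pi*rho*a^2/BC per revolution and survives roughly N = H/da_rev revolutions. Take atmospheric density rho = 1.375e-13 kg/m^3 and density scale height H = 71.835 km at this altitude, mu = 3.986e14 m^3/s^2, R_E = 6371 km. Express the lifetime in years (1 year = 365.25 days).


a = R_E + alt = 6975.0000 km = 6.975e+06 m
da_rev = 2*pi*rho*a^2/BC = 2*pi*1.375e-13*(6.975e+06)^2/122.1 = 0.344235239 m per revolution
N = H/da_rev = 71835.0000 m / 0.344235239 m = 208679.9719 revolutions
P = 2*pi*sqrt(a^3/mu) = 5797.3235 s
lifetime = N*P = 208679.9719 * 5797.3235 = 1.2097853e+09 s = 14002.1449 days
years = 14002.1449 / 365.25 = 38.3358 years

38.3358 years


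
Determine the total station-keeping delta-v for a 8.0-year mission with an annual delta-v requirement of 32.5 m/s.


dV = rate * years = 32.5 * 8.0
dV = 260.0000 m/s

260.0000 m/s


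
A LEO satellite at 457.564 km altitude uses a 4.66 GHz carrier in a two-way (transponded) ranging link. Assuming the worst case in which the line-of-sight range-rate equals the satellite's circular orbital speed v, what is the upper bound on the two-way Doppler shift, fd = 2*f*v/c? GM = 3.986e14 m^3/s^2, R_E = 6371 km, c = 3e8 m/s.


r = 6.828564e+06 m
v = sqrt(mu/r) = 7640.1864 m/s (worst-case radial velocity)
f = 4.66 GHz = 4.66e+09 Hz
fd = 2*f*v/c = 2*4.66e+09*7640.1864/3.0e+08
fd = 237355.1246 Hz

237355.1246 Hz


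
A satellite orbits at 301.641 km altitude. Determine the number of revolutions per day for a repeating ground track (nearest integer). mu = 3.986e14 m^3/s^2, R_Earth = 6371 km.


r = 6.672641e+06 m
T = 2*pi*sqrt(r^3/mu) = 5424.4769 s = 90.4079 min
revs/day = 1440 / 90.4079 = 15.9278
Rounded: 16 revolutions per day

16 revolutions per day


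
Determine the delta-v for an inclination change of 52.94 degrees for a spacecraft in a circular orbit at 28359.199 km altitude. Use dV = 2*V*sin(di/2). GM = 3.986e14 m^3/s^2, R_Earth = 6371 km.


r = 34730.1990 km = 3.4730199e+07 m
V = sqrt(mu/r) = 3387.7785 m/s
di = 52.94 deg = 0.9239773 rad
dV = 2*V*sin(di/2) = 2*3387.7785*sin(0.4619887)
dV = 3020.0634 m/s = 3.0201 km/s

3.0201 km/s


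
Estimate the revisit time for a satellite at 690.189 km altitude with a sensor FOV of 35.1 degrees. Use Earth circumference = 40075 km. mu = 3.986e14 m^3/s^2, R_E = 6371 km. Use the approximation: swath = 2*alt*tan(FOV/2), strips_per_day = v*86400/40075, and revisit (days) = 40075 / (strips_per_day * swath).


swath = 2*690.189*tan(0.3063053) = 436.5562 km
v = sqrt(mu/r) = 7513.2827 m/s = 7.5133 km/s
strips/day = v*86400/40075 = 7.5133*86400/40075 = 16.1983
coverage/day = strips * swath = 16.1983 * 436.5562 = 7071.4771 km
revisit = 40075 / 7071.4771 = 5.6671 days

5.6671 days


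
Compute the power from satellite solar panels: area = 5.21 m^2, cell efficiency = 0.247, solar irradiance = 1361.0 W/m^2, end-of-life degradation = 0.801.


P = area * eta * S * degradation
P = 5.21 * 0.247 * 1361.0 * 0.801
P = 1402.8955 W

1402.8955 W


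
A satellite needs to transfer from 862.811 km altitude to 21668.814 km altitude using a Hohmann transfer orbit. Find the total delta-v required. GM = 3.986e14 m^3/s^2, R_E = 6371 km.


r1 = 7233.8110 km = 7.233811e+06 m
r2 = 28039.8140 km = 2.8039814e+07 m
dv1 = sqrt(mu/r1)*(sqrt(2*r2/(r1+r2)) - 1) = 1936.6183 m/s
dv2 = sqrt(mu/r2)*(1 - sqrt(2*r1/(r1+r2))) = 1355.6926 m/s
total dv = |dv1| + |dv2| = 1936.6183 + 1355.6926 = 3292.3108 m/s = 3.2923 km/s

3.2923 km/s


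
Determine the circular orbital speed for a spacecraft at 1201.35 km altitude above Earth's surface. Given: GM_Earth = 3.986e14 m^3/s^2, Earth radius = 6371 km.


r = R_E + alt = 6371.0 + 1201.35 = 7572.3500 km = 7.57235e+06 m
v = sqrt(mu/r) = sqrt(3.986e14 / 7.57235e+06) = 7255.2655 m/s = 7.2553 km/s

7.2553 km/s


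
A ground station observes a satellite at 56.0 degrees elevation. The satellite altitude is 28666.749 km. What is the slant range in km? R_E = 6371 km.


h = 28666.749 km, el = 56.0 deg
d = -R_E*sin(el) + sqrt((R_E*sin(el))^2 + 2*R_E*h + h^2)
d = -6371.0000*sin(0.9773844) + sqrt((6371.0000*0.8290376)^2 + 2*6371.0000*28666.749 + 28666.749^2)
d = 29574.3576 km

29574.3576 km


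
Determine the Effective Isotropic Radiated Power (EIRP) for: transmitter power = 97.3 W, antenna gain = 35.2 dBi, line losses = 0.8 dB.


Pt = 97.3 W = 19.8811 dBW
EIRP = Pt_dBW + Gt - losses = 19.8811 + 35.2 - 0.8 = 54.2811 dBW

54.2811 dBW


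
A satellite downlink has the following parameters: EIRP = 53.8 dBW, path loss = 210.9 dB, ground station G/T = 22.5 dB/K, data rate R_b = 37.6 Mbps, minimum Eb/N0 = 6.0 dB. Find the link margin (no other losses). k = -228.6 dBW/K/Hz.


C/N0 = EIRP - FSPL + G/T - k = 53.8 - 210.9 + 22.5 - (-228.6)
C/N0 = 94.0000 dB-Hz
R_b = 37.6 Mbps = 3.76e+07 bps -> 10*log10(R_b) = 75.7519 dB-Hz
Eb/N0 = C/N0 - 10*log10(R_b) = 94.0000 - 75.7519 = 18.2481 dB
Margin = Eb/N0 - Eb/N0_req = 18.2481 - 6.0 = 12.2481 dB (link closes)

12.2481 dB


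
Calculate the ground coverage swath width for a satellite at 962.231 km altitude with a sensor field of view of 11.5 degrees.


FOV = 11.5 deg = 0.2007129 rad
swath = 2 * alt * tan(FOV/2) = 2 * 962.231 * tan(0.1003564)
swath = 2 * 962.231 * 0.1006947
swath = 193.7831 km

193.7831 km


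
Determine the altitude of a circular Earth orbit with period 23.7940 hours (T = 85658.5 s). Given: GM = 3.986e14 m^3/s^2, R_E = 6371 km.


T = 85658.5 s
r = (mu*T^2/(4*pi^2))^(1/3) = (3.986e14 * 85658.5^2 / (4*pi^2))^(1/3)
r = 4.1999053e+07 m = 41999.0528 km
alt = r - R_E = 41999.0528 - 6371 = 35628.0528 km

35628.0528 km


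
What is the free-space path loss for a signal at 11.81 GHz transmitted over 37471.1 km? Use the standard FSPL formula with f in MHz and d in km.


f = 11.81 GHz = 11810.0000 MHz
d = 37471.1 km
FSPL = 32.44 + 20*log10(11810.0000) + 20*log10(37471.1)
FSPL = 32.44 + 81.4450 + 91.4739
FSPL = 205.3589 dB

205.3589 dB


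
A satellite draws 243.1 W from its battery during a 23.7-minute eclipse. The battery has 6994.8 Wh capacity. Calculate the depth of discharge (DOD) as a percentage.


E_used = P * t / 60 = 243.1 * 23.7 / 60 = 96.0245 Wh
DOD = E_used / E_total * 100 = 96.0245 / 6994.8 * 100
DOD = 1.3728 %

1.3728 %


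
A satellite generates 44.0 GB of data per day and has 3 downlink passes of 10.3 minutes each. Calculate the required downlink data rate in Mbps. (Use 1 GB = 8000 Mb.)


total contact time = 3 * 10.3 * 60 = 1854.0000 s
data = 44.0 GB = 352000.0000 Mb
rate = 352000.0000 / 1854.0000 = 189.8598 Mbps

189.8598 Mbps


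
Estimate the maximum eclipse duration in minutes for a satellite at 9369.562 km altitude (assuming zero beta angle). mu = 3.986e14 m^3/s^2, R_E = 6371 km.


r = 15740.5620 km
T = 327.5596 min
Eclipse fraction = arcsin(R_E/r)/pi = arcsin(6371.0000/15740.5620)/pi
= arcsin(0.4047505)/pi = 0.1326416
Eclipse duration = 0.1326416 * 327.5596 = 43.4480 min

43.4480 minutes


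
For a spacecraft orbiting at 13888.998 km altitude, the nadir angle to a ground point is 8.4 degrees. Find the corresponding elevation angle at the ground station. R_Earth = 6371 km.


r = R_E + alt = 20259.9980 km
Law of sines in the satellite / Earth-center / ground-point triangle:
  sin(nadir)/R_E = sin(90 + el)/r  =>  cos(el) = (r/R_E)*sin(nadir)
cos(el) = (20259.9980 / 6371.0000) * sin(8.4 deg) = 0.464549
el = arccos(0.464549) = 62.3190 deg
(Earth-central angle = 90 - nadir - el = 19.2810 deg)

62.3190 degrees


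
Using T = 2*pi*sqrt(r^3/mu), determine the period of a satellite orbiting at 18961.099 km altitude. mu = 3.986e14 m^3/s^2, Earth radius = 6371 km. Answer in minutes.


r = 25332.0990 km = 2.5332099e+07 m
T = 2*pi*sqrt(r^3/mu) = 2*pi*sqrt(1.6255994e+22 / 3.986e14)
T = 40125.2717 s = 668.7545 min

668.7545 minutes


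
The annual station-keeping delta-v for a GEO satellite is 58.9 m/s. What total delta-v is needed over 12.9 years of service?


dV = rate * years = 58.9 * 12.9
dV = 759.8100 m/s

759.8100 m/s


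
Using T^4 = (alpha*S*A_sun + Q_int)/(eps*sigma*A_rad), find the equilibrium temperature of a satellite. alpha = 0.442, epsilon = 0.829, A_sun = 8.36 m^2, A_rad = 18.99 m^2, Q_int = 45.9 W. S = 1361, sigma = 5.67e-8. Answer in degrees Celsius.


Numerator = alpha*S*A_sun + Q_int = 0.442*1361*8.36 + 45.9 = 5074.9583 W
Denominator = eps*sigma*A_rad = 0.829*5.67e-8*18.99 = 8.9261166e-07 W/K^4
T^4 = 5.6855165e+09 K^4
T = 274.5949 K = 1.4449 C

1.4449 degrees Celsius


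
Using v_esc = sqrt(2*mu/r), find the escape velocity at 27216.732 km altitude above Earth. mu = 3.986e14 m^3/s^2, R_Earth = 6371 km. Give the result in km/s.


r = 6371.0 + 27216.732 = 33587.7320 km = 3.3587732e+07 m
v_esc = sqrt(2*mu/r) = sqrt(2*3.986e14 / 3.3587732e+07)
v_esc = 4871.8432 m/s = 4.8718 km/s

4.8718 km/s


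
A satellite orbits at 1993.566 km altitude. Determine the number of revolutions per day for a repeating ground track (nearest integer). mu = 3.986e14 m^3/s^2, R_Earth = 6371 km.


r = 8.364566e+06 m
T = 2*pi*sqrt(r^3/mu) = 7613.3595 s = 126.8893 min
revs/day = 1440 / 126.8893 = 11.3485
Rounded: 11 revolutions per day

11 revolutions per day


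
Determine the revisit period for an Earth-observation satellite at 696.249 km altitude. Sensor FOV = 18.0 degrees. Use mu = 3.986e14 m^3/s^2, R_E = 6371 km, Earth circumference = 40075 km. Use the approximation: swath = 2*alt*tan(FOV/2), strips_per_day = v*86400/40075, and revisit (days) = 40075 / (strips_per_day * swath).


swath = 2*696.249*tan(0.1570796) = 220.5500 km
v = sqrt(mu/r) = 7510.0608 m/s = 7.5101 km/s
strips/day = v*86400/40075 = 7.5101*86400/40075 = 16.1914
coverage/day = strips * swath = 16.1914 * 220.5500 = 3571.0075 km
revisit = 40075 / 3571.0075 = 11.2223 days

11.2223 days


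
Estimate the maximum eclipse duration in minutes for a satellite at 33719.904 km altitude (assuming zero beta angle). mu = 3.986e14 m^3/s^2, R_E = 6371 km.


r = 40090.9040 km
T = 1331.4619 min
Eclipse fraction = arcsin(R_E/r)/pi = arcsin(6371.0000/40090.9040)/pi
= arcsin(0.1589139)/pi = 0.05079921
Eclipse duration = 0.05079921 * 1331.4619 = 67.6372 min

67.6372 minutes


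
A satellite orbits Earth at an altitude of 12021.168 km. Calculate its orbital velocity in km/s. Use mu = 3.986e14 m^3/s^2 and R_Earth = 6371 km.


r = R_E + alt = 6371.0 + 12021.168 = 18392.1680 km = 1.8392168e+07 m
v = sqrt(mu/r) = sqrt(3.986e14 / 1.8392168e+07) = 4655.3484 m/s = 4.6553 km/s

4.6553 km/s


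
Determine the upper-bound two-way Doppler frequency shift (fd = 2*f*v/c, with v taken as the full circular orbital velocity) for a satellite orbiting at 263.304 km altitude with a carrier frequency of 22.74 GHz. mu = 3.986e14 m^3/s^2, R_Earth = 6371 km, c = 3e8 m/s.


r = 6.634304e+06 m
v = sqrt(mu/r) = 7751.2361 m/s (worst-case radial velocity)
f = 22.74 GHz = 2.274e+10 Hz
fd = 2*f*v/c = 2*2.274e+10*7751.2361/3.0e+08
fd = 1.1750874e+06 Hz

1.1751e+06 Hz


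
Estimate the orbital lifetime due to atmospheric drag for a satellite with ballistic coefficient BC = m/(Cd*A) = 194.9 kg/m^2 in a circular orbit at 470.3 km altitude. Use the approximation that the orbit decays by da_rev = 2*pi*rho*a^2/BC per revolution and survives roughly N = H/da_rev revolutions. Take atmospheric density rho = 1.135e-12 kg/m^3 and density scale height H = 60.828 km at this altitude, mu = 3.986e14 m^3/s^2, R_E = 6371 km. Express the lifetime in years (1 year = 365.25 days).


a = R_E + alt = 6841.3000 km = 6.8413e+06 m
da_rev = 2*pi*rho*a^2/BC = 2*pi*1.135e-12*(6.8413e+06)^2/194.9 = 1.712542 m per revolution
N = H/da_rev = 60828.0000 m / 1.712542 m = 35519.1346 revolutions
P = 2*pi*sqrt(a^3/mu) = 5631.4363 s
lifetime = N*P = 35519.1346 * 5631.4363 = 2.0002374e+08 s = 2315.0896 days
years = 2315.0896 / 365.25 = 6.3384 years

6.3384 years


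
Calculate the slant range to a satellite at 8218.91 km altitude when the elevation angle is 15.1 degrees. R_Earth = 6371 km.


h = 8218.91 km, el = 15.1 deg
d = -R_E*sin(el) + sqrt((R_E*sin(el))^2 + 2*R_E*h + h^2)
d = -6371.0000*sin(0.2635447) + sqrt((6371.0000*0.2605045)^2 + 2*6371.0000*8218.91 + 8218.91^2)
d = 11570.2295 km

11570.2295 km


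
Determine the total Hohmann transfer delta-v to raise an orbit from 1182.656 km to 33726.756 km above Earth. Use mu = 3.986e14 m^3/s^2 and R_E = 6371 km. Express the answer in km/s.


r1 = 7553.6560 km = 7.553656e+06 m
r2 = 40097.7560 km = 4.0097756e+07 m
dv1 = sqrt(mu/r1)*(sqrt(2*r2/(r1+r2)) - 1) = 2159.5868 m/s
dv2 = sqrt(mu/r2)*(1 - sqrt(2*r1/(r1+r2))) = 1377.6189 m/s
total dv = |dv1| + |dv2| = 2159.5868 + 1377.6189 = 3537.2057 m/s = 3.5372 km/s

3.5372 km/s


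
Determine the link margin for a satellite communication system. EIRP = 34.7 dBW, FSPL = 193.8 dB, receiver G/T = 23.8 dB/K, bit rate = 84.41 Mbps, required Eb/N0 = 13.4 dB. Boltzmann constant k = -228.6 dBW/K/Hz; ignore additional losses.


C/N0 = EIRP - FSPL + G/T - k = 34.7 - 193.8 + 23.8 - (-228.6)
C/N0 = 93.3000 dB-Hz
R_b = 84.41 Mbps = 8.441e+07 bps -> 10*log10(R_b) = 79.2639 dB-Hz
Eb/N0 = C/N0 - 10*log10(R_b) = 93.3000 - 79.2639 = 14.0361 dB
Margin = Eb/N0 - Eb/N0_req = 14.0361 - 13.4 = 0.636061 dB (link closes)

0.6361 dB


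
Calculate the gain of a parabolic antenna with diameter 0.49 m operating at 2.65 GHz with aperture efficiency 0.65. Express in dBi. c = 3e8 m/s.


lambda = c/f = 3e8 / 2.65e+09 = 0.1132075 m
G = eta*(pi*D/lambda)^2 = 0.65*(pi*0.49/0.1132075)^2
G = 120.1862 (linear)
G = 10*log10(120.1862) = 20.7985 dBi

20.7985 dBi


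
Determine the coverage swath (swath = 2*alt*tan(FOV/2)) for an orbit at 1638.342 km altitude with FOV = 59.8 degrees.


FOV = 59.8 deg = 1.0437 rad
swath = 2 * alt * tan(FOV/2) = 2 * 1638.342 * tan(0.5218534)
swath = 2 * 1638.342 * 0.5750255
swath = 1884.1769 km

1884.1769 km


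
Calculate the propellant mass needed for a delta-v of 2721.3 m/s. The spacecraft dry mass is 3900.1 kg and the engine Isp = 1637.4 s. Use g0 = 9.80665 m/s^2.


ve = Isp * g0 = 1637.4 * 9.80665 = 16057.408710 m/s
mass ratio = exp(dv/ve) = exp(2721.3/16057.408710) = 1.18468056
m_prop = m_dry * (mr - 1) = 3900.1 * (1.18468056 - 1)
m_prop = 720.2727 kg

720.2727 kg


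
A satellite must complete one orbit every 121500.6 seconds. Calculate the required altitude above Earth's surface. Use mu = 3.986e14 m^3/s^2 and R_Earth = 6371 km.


T = 121500.6 s
r = (mu*T^2/(4*pi^2))^(1/3) = (3.986e14 * 121500.6^2 / (4*pi^2))^(1/3)
r = 5.302062e+07 m = 53020.6199 km
alt = r - R_E = 53020.6199 - 6371 = 46649.6199 km

46649.6199 km


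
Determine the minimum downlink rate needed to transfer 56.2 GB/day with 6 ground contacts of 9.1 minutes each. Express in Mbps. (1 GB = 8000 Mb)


total contact time = 6 * 9.1 * 60 = 3276.0000 s
data = 56.2 GB = 449600.0000 Mb
rate = 449600.0000 / 3276.0000 = 137.2405 Mbps

137.2405 Mbps


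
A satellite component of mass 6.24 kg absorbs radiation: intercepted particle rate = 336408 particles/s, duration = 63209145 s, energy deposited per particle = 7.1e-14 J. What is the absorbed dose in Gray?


Total energy deposited = rate * time * E_per
  = 336408 * 63209145 * 7.1e-14 = 1.5097 J
Dose = E_total / mass = 1.5097 / 6.24
Dose = 0.2419469 Gy

0.2419 Gy


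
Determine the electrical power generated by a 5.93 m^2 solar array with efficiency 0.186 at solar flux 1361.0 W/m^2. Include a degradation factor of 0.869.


P = area * eta * S * degradation
P = 5.93 * 0.186 * 1361.0 * 0.869
P = 1304.5044 W

1304.5044 W


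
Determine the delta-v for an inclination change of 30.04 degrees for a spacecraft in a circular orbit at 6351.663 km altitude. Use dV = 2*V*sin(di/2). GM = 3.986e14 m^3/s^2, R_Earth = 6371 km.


r = 12722.6630 km = 1.2722663e+07 m
V = sqrt(mu/r) = 5597.3135 m/s
di = 30.04 deg = 0.5242969 rad
dV = 2*V*sin(di/2) = 2*5597.3135*sin(0.2621485)
dV = 2901.1570 m/s = 2.9012 km/s

2.9012 km/s


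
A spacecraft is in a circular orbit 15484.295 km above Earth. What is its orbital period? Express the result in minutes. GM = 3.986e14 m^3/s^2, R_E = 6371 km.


r = 21855.2950 km = 2.1855295e+07 m
T = 2*pi*sqrt(r^3/mu) = 2*pi*sqrt(1.0439267e+22 / 3.986e14)
T = 32154.8309 s = 535.9138 min

535.9138 minutes


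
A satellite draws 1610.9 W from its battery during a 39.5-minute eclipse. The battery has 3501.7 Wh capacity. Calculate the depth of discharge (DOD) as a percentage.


E_used = P * t / 60 = 1610.9 * 39.5 / 60 = 1060.5092 Wh
DOD = E_used / E_total * 100 = 1060.5092 / 3501.7 * 100
DOD = 30.2856 %

30.2856 %


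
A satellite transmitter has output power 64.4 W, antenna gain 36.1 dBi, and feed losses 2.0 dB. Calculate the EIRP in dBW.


Pt = 64.4 W = 18.0889 dBW
EIRP = Pt_dBW + Gt - losses = 18.0889 + 36.1 - 2.0 = 52.1889 dBW

52.1889 dBW


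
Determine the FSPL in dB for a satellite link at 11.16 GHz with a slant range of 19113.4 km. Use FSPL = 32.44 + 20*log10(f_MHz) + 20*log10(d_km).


f = 11.16 GHz = 11160.0000 MHz
d = 19113.4 km
FSPL = 32.44 + 20*log10(11160.0000) + 20*log10(19113.4)
FSPL = 32.44 + 80.9533 + 85.6268
FSPL = 199.0200 dB

199.0200 dB


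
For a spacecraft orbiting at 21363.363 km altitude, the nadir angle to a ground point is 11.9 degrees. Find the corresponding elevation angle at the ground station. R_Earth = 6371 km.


r = R_E + alt = 27734.3630 km
Law of sines in the satellite / Earth-center / ground-point triangle:
  sin(nadir)/R_E = sin(90 + el)/r  =>  cos(el) = (r/R_E)*sin(nadir)
cos(el) = (27734.3630 / 6371.0000) * sin(11.9 deg) = 0.8976521
el = arccos(0.8976521) = 26.1489 deg
(Earth-central angle = 90 - nadir - el = 51.9511 deg)

26.1489 degrees


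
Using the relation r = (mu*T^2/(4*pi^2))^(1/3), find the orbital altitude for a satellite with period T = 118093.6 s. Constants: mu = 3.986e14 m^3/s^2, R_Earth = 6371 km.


T = 118093.6 s
r = (mu*T^2/(4*pi^2))^(1/3) = (3.986e14 * 118093.6^2 / (4*pi^2))^(1/3)
r = 5.2024761e+07 m = 52024.7610 km
alt = r - R_E = 52024.7610 - 6371 = 45653.7610 km

45653.7610 km


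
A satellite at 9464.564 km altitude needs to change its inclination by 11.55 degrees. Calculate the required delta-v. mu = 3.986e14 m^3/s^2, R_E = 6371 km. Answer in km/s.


r = 15835.5640 km = 1.5835564e+07 m
V = sqrt(mu/r) = 5017.0899 m/s
di = 11.55 deg = 0.2015855 rad
dV = 2*V*sin(di/2) = 2*5017.0899*sin(0.1007928)
dV = 1009.6611 m/s = 1.0097 km/s

1.0097 km/s


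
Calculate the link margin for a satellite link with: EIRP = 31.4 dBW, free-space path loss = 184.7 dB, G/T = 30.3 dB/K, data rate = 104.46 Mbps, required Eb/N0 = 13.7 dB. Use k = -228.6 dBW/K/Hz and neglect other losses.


C/N0 = EIRP - FSPL + G/T - k = 31.4 - 184.7 + 30.3 - (-228.6)
C/N0 = 105.6000 dB-Hz
R_b = 104.46 Mbps = 1.0446e+08 bps -> 10*log10(R_b) = 80.1895 dB-Hz
Eb/N0 = C/N0 - 10*log10(R_b) = 105.6000 - 80.1895 = 25.4105 dB
Margin = Eb/N0 - Eb/N0_req = 25.4105 - 13.7 = 11.7105 dB (link closes)

11.7105 dB


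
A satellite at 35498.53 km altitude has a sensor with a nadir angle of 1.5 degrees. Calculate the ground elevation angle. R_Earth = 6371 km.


r = R_E + alt = 41869.5300 km
Law of sines in the satellite / Earth-center / ground-point triangle:
  sin(nadir)/R_E = sin(90 + el)/r  =>  cos(el) = (r/R_E)*sin(nadir)
cos(el) = (41869.5300 / 6371.0000) * sin(1.5 deg) = 0.1720321
el = arccos(0.1720321) = 80.0940 deg
(Earth-central angle = 90 - nadir - el = 8.4060 deg)

80.0940 degrees


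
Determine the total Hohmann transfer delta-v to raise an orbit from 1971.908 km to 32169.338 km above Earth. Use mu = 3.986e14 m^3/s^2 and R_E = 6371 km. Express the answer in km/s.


r1 = 8342.9080 km = 8.342908e+06 m
r2 = 38540.3380 km = 3.8540338e+07 m
dv1 = sqrt(mu/r1)*(sqrt(2*r2/(r1+r2)) - 1) = 1950.7605 m/s
dv2 = sqrt(mu/r2)*(1 - sqrt(2*r1/(r1+r2))) = 1297.4001 m/s
total dv = |dv1| + |dv2| = 1950.7605 + 1297.4001 = 3248.1606 m/s = 3.2482 km/s

3.2482 km/s


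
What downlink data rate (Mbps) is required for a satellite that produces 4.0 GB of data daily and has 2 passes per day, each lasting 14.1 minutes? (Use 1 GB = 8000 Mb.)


total contact time = 2 * 14.1 * 60 = 1692.0000 s
data = 4.0 GB = 32000.0000 Mb
rate = 32000.0000 / 1692.0000 = 18.9125 Mbps

18.9125 Mbps


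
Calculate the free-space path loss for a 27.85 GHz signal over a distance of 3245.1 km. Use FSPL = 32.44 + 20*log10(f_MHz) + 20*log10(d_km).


f = 27.85 GHz = 27850.0000 MHz
d = 3245.1 km
FSPL = 32.44 + 20*log10(27850.0000) + 20*log10(3245.1)
FSPL = 32.44 + 88.8965 + 70.2246
FSPL = 191.5611 dB

191.5611 dB


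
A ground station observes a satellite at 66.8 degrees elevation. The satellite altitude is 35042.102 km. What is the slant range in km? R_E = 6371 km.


h = 35042.102 km, el = 66.8 deg
d = -R_E*sin(el) + sqrt((R_E*sin(el))^2 + 2*R_E*h + h^2)
d = -6371.0000*sin(1.1659) + sqrt((6371.0000*0.9191353)^2 + 2*6371.0000*35042.102 + 35042.102^2)
d = 35481.1686 km

35481.1686 km


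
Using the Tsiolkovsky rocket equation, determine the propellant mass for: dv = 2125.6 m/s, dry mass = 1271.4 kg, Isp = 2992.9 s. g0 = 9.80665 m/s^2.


ve = Isp * g0 = 2992.9 * 9.80665 = 29350.322785 m/s
mass ratio = exp(dv/ve) = exp(2125.6/29350.322785) = 1.07510861
m_prop = m_dry * (mr - 1) = 1271.4 * (1.07510861 - 1)
m_prop = 95.4931 kg

95.4931 kg


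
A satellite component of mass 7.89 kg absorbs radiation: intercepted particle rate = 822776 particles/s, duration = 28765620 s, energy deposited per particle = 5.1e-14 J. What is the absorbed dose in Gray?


Total energy deposited = rate * time * E_per
  = 822776 * 28765620 * 5.1e-14 = 1.2071 J
Dose = E_total / mass = 1.2071 / 7.89
Dose = 0.1529849 Gy

0.1530 Gy


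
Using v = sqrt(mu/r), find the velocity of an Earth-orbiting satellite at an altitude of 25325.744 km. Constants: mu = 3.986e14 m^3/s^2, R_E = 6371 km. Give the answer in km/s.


r = R_E + alt = 6371.0 + 25325.744 = 31696.7440 km = 3.1696744e+07 m
v = sqrt(mu/r) = sqrt(3.986e14 / 3.1696744e+07) = 3546.1844 m/s = 3.5462 km/s

3.5462 km/s


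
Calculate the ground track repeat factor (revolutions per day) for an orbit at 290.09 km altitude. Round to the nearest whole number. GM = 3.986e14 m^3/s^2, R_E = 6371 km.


r = 6.66109e+06 m
T = 2*pi*sqrt(r^3/mu) = 5410.3975 s = 90.1733 min
revs/day = 1440 / 90.1733 = 15.9693
Rounded: 16 revolutions per day

16 revolutions per day


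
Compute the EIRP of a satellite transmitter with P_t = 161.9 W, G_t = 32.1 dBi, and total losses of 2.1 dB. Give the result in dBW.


Pt = 161.9 W = 22.0925 dBW
EIRP = Pt_dBW + Gt - losses = 22.0925 + 32.1 - 2.1 = 52.0925 dBW

52.0925 dBW


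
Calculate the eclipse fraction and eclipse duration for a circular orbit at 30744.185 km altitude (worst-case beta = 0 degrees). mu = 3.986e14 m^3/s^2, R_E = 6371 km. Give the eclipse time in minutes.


r = 37115.1850 km
T = 1186.0074 min
Eclipse fraction = arcsin(R_E/r)/pi = arcsin(6371.0000/37115.1850)/pi
= arcsin(0.1716548)/pi = 0.05491137
Eclipse duration = 0.05491137 * 1186.0074 = 65.1253 min

65.1253 minutes


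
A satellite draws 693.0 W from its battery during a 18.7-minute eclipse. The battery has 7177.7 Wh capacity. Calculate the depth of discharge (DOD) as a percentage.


E_used = P * t / 60 = 693.0 * 18.7 / 60 = 215.9850 Wh
DOD = E_used / E_total * 100 = 215.9850 / 7177.7 * 100
DOD = 3.0091 %

3.0091 %


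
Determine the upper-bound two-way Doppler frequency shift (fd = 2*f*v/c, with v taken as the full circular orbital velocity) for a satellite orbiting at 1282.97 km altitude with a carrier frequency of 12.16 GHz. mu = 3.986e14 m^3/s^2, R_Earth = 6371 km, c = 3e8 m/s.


r = 7.65397e+06 m
v = sqrt(mu/r) = 7216.4776 m/s (worst-case radial velocity)
f = 12.16 GHz = 1.216e+10 Hz
fd = 2*f*v/c = 2*1.216e+10*7216.4776/3.0e+08
fd = 585015.7861 Hz

585015.7861 Hz


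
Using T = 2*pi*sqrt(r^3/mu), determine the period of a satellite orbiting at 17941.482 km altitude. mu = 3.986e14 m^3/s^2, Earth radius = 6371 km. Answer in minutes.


r = 24312.4820 km = 2.4312482e+07 m
T = 2*pi*sqrt(r^3/mu) = 2*pi*sqrt(1.437103e+22 / 3.986e14)
T = 37727.2515 s = 628.7875 min

628.7875 minutes


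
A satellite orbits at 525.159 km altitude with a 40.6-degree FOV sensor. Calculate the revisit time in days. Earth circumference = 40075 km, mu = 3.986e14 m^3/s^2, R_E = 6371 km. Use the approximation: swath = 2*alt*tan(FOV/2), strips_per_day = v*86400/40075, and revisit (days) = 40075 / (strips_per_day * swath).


swath = 2*525.159*tan(0.3543018) = 388.5244 km
v = sqrt(mu/r) = 7602.6503 m/s = 7.6027 km/s
strips/day = v*86400/40075 = 7.6027*86400/40075 = 16.3910
coverage/day = strips * swath = 16.3910 * 388.5244 = 6368.3006 km
revisit = 40075 / 6368.3006 = 6.2929 days

6.2929 days


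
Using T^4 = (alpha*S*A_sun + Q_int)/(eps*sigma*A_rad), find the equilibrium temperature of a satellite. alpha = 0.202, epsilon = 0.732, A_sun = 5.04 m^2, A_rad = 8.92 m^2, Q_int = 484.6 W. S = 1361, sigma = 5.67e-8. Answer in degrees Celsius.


Numerator = alpha*S*A_sun + Q_int = 0.202*1361*5.04 + 484.6 = 1870.2069 W
Denominator = eps*sigma*A_rad = 0.732*5.67e-8*8.92 = 3.7021925e-07 W/K^4
T^4 = 5.0516198e+09 K^4
T = 266.5985 K = -6.5515 C

-6.5515 degrees Celsius


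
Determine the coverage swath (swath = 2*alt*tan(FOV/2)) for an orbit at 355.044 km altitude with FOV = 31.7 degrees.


FOV = 31.7 deg = 0.5532694 rad
swath = 2 * alt * tan(FOV/2) = 2 * 355.044 * tan(0.2766347)
swath = 2 * 355.044 * 0.2839143
swath = 201.6041 km

201.6041 km


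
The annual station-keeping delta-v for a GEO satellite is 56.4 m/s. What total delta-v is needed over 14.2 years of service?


dV = rate * years = 56.4 * 14.2
dV = 800.8800 m/s

800.8800 m/s


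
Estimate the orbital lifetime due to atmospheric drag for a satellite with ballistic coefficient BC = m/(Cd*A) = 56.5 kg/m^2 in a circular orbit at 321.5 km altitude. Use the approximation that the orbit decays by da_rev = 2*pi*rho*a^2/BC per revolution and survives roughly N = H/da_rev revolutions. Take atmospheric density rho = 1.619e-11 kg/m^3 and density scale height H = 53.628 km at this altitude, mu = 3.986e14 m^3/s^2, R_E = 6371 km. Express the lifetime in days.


a = R_E + alt = 6692.5000 km = 6.6925e+06 m
da_rev = 2*pi*rho*a^2/BC = 2*pi*1.619e-11*(6.6925e+06)^2/56.5 = 80.640837 m per revolution
N = H/da_rev = 53628.0000 m / 80.640837 m = 665.0229 revolutions
P = 2*pi*sqrt(a^3/mu) = 5448.7112 s
lifetime = N*P = 665.0229 * 5448.7112 = 3.6235175e+06 s = 41.9389 days

41.9389 days


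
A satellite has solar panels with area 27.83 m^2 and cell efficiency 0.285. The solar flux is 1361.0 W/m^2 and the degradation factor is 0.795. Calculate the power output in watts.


P = area * eta * S * degradation
P = 27.83 * 0.285 * 1361.0 * 0.795
P = 8581.8974 W

8581.8974 W


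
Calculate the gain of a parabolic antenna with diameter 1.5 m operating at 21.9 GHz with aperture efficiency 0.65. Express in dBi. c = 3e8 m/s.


lambda = c/f = 3e8 / 2.19e+10 = 0.01369863 m
G = eta*(pi*D/lambda)^2 = 0.65*(pi*1.5/0.01369863)^2
G = 76920.3657 (linear)
G = 10*log10(76920.3657) = 48.8604 dBi

48.8604 dBi


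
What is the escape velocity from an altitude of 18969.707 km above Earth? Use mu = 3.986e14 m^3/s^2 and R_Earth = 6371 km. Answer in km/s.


r = 6371.0 + 18969.707 = 25340.7070 km = 2.5340707e+07 m
v_esc = sqrt(2*mu/r) = sqrt(2*3.986e14 / 2.5340707e+07)
v_esc = 5608.8559 m/s = 5.6089 km/s

5.6089 km/s


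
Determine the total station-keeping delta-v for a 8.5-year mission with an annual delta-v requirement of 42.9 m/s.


dV = rate * years = 42.9 * 8.5
dV = 364.6500 m/s

364.6500 m/s


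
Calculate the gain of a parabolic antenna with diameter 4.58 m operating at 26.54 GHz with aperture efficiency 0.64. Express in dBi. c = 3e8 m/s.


lambda = c/f = 3e8 / 2.654e+10 = 0.01130369 m
G = eta*(pi*D/lambda)^2 = 0.64*(pi*4.58/0.01130369)^2
G = 1.0369791e+06 (linear)
G = 10*log10(1.0369791e+06) = 60.1577 dBi

60.1577 dBi


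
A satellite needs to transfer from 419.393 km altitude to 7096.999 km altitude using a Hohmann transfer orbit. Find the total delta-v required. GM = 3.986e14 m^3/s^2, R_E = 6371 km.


r1 = 6790.3930 km = 6.790393e+06 m
r2 = 13467.9990 km = 1.3467999e+07 m
dv1 = sqrt(mu/r1)*(sqrt(2*r2/(r1+r2)) - 1) = 1172.9362 m/s
dv2 = sqrt(mu/r2)*(1 - sqrt(2*r1/(r1+r2))) = 985.9526 m/s
total dv = |dv1| + |dv2| = 1172.9362 + 985.9526 = 2158.8887 m/s = 2.1589 km/s

2.1589 km/s


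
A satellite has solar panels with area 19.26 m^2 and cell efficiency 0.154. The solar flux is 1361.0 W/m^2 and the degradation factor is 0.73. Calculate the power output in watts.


P = area * eta * S * degradation
P = 19.26 * 0.154 * 1361.0 * 0.73
P = 2946.8497 W

2946.8497 W


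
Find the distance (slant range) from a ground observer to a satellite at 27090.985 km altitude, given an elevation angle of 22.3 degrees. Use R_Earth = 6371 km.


h = 27090.985 km, el = 22.3 deg
d = -R_E*sin(el) + sqrt((R_E*sin(el))^2 + 2*R_E*h + h^2)
d = -6371.0000*sin(0.3892084) + sqrt((6371.0000*0.3794562)^2 + 2*6371.0000*27090.985 + 27090.985^2)
d = 30521.2033 km

30521.2033 km


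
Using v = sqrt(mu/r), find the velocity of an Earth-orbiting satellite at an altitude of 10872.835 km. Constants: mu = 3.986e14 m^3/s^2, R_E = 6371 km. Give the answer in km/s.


r = R_E + alt = 6371.0 + 10872.835 = 17243.8350 km = 1.7243835e+07 m
v = sqrt(mu/r) = sqrt(3.986e14 / 1.7243835e+07) = 4807.8589 m/s = 4.8079 km/s

4.8079 km/s


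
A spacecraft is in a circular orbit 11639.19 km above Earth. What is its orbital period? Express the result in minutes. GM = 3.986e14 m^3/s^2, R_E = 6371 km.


r = 18010.1900 km = 1.801019e+07 m
T = 2*pi*sqrt(r^3/mu) = 2*pi*sqrt(5.8419103e+21 / 3.986e14)
T = 24054.0751 s = 400.9013 min

400.9013 minutes


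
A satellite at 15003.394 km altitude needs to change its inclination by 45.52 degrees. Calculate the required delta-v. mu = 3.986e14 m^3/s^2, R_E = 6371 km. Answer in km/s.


r = 21374.3940 km = 2.1374394e+07 m
V = sqrt(mu/r) = 4318.3888 m/s
di = 45.52 deg = 0.7944739 rad
dV = 2*V*sin(di/2) = 2*4318.3888*sin(0.3972369)
dV = 3341.3267 m/s = 3.3413 km/s

3.3413 km/s


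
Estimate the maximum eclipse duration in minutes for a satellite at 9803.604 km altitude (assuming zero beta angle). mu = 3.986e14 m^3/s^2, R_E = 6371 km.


r = 16174.6040 km
T = 341.2011 min
Eclipse fraction = arcsin(R_E/r)/pi = arcsin(6371.0000/16174.6040)/pi
= arcsin(0.3938891)/pi = 0.1288706
Eclipse duration = 0.1288706 * 341.2011 = 43.9708 min

43.9708 minutes


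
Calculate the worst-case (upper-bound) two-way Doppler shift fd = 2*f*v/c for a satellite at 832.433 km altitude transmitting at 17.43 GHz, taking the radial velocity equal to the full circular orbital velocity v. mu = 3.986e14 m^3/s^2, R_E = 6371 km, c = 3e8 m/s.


r = 7.203433e+06 m
v = sqrt(mu/r) = 7438.7316 m/s (worst-case radial velocity)
f = 17.43 GHz = 1.743e+10 Hz
fd = 2*f*v/c = 2*1.743e+10*7438.7316/3.0e+08
fd = 864380.6071 Hz

864380.6071 Hz


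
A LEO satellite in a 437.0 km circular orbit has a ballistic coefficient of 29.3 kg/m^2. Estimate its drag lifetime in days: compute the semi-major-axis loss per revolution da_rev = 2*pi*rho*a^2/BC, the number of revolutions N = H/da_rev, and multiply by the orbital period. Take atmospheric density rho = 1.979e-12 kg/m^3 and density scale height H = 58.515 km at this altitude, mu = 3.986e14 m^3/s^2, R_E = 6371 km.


a = R_E + alt = 6808.0000 km = 6.808e+06 m
da_rev = 2*pi*rho*a^2/BC = 2*pi*1.979e-12*(6.808e+06)^2/29.3 = 19.669673 m per revolution
N = H/da_rev = 58515.0000 m / 19.669673 m = 2974.8843 revolutions
P = 2*pi*sqrt(a^3/mu) = 5590.3699 s
lifetime = N*P = 2974.8843 * 5590.3699 = 1.6630703e+07 s = 192.4850 days

192.4850 days


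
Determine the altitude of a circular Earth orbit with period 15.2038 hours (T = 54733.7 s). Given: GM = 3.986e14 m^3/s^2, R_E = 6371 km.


T = 54733.7 s
r = (mu*T^2/(4*pi^2))^(1/3) = (3.986e14 * 54733.7^2 / (4*pi^2))^(1/3)
r = 3.1157485e+07 m = 31157.4847 km
alt = r - R_E = 31157.4847 - 6371 = 24786.4847 km

24786.4847 km


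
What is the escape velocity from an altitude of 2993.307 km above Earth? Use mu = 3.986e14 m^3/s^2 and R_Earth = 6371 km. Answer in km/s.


r = 6371.0 + 2993.307 = 9364.3070 km = 9.364307e+06 m
v_esc = sqrt(2*mu/r) = sqrt(2*3.986e14 / 9.364307e+06)
v_esc = 9226.6877 m/s = 9.2267 km/s

9.2267 km/s


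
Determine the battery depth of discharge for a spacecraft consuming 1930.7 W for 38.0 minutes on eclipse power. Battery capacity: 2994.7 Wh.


E_used = P * t / 60 = 1930.7 * 38.0 / 60 = 1222.7767 Wh
DOD = E_used / E_total * 100 = 1222.7767 / 2994.7 * 100
DOD = 40.8314 %

40.8314 %


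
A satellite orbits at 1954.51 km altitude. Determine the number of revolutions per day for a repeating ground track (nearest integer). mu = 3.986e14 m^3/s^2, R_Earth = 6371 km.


r = 8.32551e+06 m
T = 2*pi*sqrt(r^3/mu) = 7560.0992 s = 126.0017 min
revs/day = 1440 / 126.0017 = 11.4284
Rounded: 11 revolutions per day

11 revolutions per day
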